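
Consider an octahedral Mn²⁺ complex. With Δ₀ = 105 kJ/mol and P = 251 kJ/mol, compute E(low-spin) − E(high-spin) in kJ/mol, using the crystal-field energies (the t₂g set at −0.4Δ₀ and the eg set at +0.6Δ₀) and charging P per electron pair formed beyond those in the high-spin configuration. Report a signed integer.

292

Mn²⁺: group 7, so d-count = 7 − 2 = 5.
High-spin d⁵ fills as t₂g³ eg² with CFSE 3(−0.4) + 2(+0.6) = 0.0Δ₀ = 0 kJ/mol.
Low-spin: t₂g⁵ eg⁰, orbital CFSE = -2.0Δ₀ = -210 kJ/mol; plus 2 excess pairs × P = +502 kJ/mol; total 292 kJ/mol.
The difference is 292 − (0) = 292 kJ/mol, so high-spin lies lower.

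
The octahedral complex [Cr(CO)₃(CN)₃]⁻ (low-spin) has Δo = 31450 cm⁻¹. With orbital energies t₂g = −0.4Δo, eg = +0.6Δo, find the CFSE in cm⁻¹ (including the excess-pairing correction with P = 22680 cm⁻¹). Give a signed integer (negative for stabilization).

Ligand charges: 3×(+0) from CO and 3×(-1) from CN⁻ sum to -3; with overall charge -1, Cr is +2.
Cr²⁺: group 6, so d-count = 6 − 2 = 4.
The d⁴ electrons fill as t₂g⁴ eg⁰.
Orbital CFSE = 4(-0.4) + 0(0.6) = -1.6Δo = -1.6 × 31450 = -50320 cm⁻¹.
High-spin d⁴ would be t₂g³ eg¹ with 0 pairs; low-spin has 1, so 1 excess pair costs +1P = +22680 cm⁻¹.
Combining: -50320 + 22680 = -27640 cm⁻¹.

-27640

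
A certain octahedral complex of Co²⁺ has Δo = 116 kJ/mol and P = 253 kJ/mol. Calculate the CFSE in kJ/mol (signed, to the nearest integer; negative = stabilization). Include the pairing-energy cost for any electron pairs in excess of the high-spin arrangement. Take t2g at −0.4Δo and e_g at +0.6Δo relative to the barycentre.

-93

Co sits in group 9; removing 2 electrons leaves Co²⁺ with 9 − 2 = 7 d electrons.
Δo < P, so pairing is avoided: the ground state is high-spin.
Filling d⁷ accordingly: t2g^5 e_g^2.
Orbital CFSE = -0.8Δo = -0.8 × 116 = -93 kJ/mol.
High-spin has no excess pairs, so no pairing correction applies.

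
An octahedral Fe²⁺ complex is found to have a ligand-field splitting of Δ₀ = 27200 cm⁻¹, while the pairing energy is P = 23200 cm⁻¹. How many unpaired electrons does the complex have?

Fe is in group 8, so Fe²⁺ is d⁶ (8 − 2 = 6).
Since Δ₀ = 27200 cm⁻¹ > P = 23200 cm⁻¹, the complex adopts the low-spin configuration.
Filling d⁶ accordingly: t₂g⁶ eg⁰.
Unpaired electrons: 0.

0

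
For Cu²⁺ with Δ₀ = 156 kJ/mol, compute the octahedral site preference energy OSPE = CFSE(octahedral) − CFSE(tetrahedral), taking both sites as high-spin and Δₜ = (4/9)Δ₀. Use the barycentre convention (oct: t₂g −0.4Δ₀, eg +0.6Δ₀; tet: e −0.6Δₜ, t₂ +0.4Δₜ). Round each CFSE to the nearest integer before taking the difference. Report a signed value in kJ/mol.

-66

Group 11 minus oxidation state +2 gives a d⁹ configuration for Cu²⁺.
In an octahedral site d⁹ (HS) is t2g^6 e_g^3, giving CFSE(oct) = -0.6Δ₀ = -94 kJ/mol.
Tetrahedral e^4 t2^5 gives -0.4Δₜ = -0.4 × (4/9) × 156 = -28 kJ/mol.
Subtracting, OSPE = -94 − (-28) = -66 kJ/mol.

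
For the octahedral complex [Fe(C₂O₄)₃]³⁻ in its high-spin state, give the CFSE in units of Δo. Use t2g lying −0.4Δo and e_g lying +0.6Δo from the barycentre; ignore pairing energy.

0.0 Δo

Each C₂O₄²⁻ contributes -2; 3 × (-2) = -6. With overall charge -3, Fe is in the +3 oxidation state.
Fe³⁺: group 8, so d-count = 8 − 3 = 5.
Configuration: t2g^3 e_g^2.
CFSE = 3(-0.4Δo) + 2(0.6Δo) = -1.2Δo + 1.2Δo = 0.0Δo.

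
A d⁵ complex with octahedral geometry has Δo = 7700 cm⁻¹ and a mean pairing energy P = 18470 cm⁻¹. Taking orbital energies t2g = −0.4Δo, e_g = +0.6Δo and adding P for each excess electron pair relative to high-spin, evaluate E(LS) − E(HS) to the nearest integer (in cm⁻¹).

High-spin d⁵ fills as t2g^3 e_g^2 with CFSE 3(−0.4) + 2(+0.6) = 0.0Δo = 0 cm⁻¹.
For low-spin the configuration is t2g^5 e_g^0: orbital energy -2.0 × 7700 = -15400 cm⁻¹, and 2 additional pairs relative to high-spin add 36940 cm⁻¹, giving 21540 cm⁻¹.
The difference is 21540 − (0) = 21540 cm⁻¹, so high-spin lies lower.

21540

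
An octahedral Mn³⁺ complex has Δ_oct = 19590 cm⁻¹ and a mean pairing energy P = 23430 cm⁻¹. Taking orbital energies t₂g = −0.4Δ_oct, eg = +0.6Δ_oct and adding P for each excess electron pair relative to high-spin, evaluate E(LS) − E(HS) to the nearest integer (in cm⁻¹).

3840

Mn is in group 7, so Mn³⁺ is d⁴ (7 − 3 = 4).
High-spin: t₂g³ eg¹, CFSE = -0.6Δ_oct = -11754 cm⁻¹.
For low-spin the configuration is t₂g⁴ eg⁰: orbital energy -1.6 × 19590 = -31344 cm⁻¹, and 1 additional pair relative to high-spin adds 23430 cm⁻¹, giving -7914 cm⁻¹.
The difference is -7914 − (-11754) = 3840 cm⁻¹, so high-spin lies lower.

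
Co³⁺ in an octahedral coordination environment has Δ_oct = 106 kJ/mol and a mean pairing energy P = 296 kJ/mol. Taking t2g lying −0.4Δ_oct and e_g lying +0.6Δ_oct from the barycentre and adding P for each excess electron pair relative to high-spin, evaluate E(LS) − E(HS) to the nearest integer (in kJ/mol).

Co³⁺: group 9, so d-count = 9 − 3 = 6.
High-spin: t2g^4 e_g^2, CFSE = -0.4Δ_oct = -42 kJ/mol.
For low-spin the configuration is t2g^6 e_g^0: orbital energy -2.4 × 106 = -254 kJ/mol, and 2 additional pairs relative to high-spin add 592 kJ/mol, giving 338 kJ/mol.
E(LS) − E(HS) = 338 − (-42) = 380 kJ/mol.

380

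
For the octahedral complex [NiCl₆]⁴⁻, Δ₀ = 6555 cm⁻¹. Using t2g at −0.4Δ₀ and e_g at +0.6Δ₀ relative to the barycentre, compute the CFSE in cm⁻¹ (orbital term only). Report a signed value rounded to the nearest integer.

-7866

Each Cl⁻ contributes -1; 6 × (-1) = -6. With overall charge -4, Ni is in the +2 oxidation state.
Ni²⁺: group 10, so d-count = 10 − 2 = 8.
For octahedral d⁸ the high- and low-spin configurations coincide.
Configuration: t2g^6 e_g^2.
Orbital CFSE = 6(-0.4) + 2(0.6) = -1.2Δ₀ = -1.2 × 6555 = -7866 cm⁻¹.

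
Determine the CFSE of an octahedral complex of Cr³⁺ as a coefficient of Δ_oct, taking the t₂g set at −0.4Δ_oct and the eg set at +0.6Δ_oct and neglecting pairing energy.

Group 6 minus oxidation state +3 gives a d³ configuration for Cr³⁺.
Configuration: t₂g³ eg⁰.
CFSE = 3(-0.4Δ_oct) + 0(0.6Δ_oct) = -1.2Δ_oct + 0.0Δ_oct = -1.2Δ_oct.

-1.2 Δ_oct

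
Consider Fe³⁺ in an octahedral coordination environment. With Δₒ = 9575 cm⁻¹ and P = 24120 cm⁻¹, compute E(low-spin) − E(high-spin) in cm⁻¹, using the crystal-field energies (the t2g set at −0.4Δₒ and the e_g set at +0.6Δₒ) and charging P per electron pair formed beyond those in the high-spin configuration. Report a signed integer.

Group 8 minus oxidation state +3 gives a d⁵ configuration for Fe³⁺.
High-spin: t2g^3 e_g^2, CFSE = 0.0Δₒ = 0 cm⁻¹.
For low-spin the configuration is t2g^5 e_g^0: orbital energy -2.0 × 9575 = -19150 cm⁻¹, and 2 additional pairs relative to high-spin add 48240 cm⁻¹, giving 29090 cm⁻¹.
Thus E(LS) − E(HS) = 29090 cm⁻¹.

29090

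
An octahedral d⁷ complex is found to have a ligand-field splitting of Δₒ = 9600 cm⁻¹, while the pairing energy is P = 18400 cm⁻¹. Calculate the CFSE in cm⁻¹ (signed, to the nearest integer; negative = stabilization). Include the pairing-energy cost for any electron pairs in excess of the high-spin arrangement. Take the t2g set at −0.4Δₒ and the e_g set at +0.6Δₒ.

-7680

Δₒ < P, so pairing is avoided: the ground state is high-spin.
Configuration: t2g^5 e_g^2.
Orbital CFSE = -0.8Δₒ = -0.8 × 9600 = -7680 cm⁻¹.
High-spin has no excess pairs, so no pairing correction applies.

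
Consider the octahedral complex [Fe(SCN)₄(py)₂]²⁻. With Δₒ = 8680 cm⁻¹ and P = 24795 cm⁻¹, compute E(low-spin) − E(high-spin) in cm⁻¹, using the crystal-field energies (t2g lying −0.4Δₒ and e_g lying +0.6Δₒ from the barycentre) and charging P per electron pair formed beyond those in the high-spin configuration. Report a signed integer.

Ligand charges: 4×(-1) from SCN⁻ and 2×(+0) from py sum to -4; with overall charge -2, Fe is +2.
Fe sits in group 8; removing 2 electrons leaves Fe²⁺ with 8 − 2 = 6 d electrons.
High-spin d⁶ fills as t2g^4 e_g^2 with CFSE 4(−0.4) + 2(+0.6) = -0.4Δₒ = -3472 cm⁻¹.
Low-spin: t2g^6 e_g^0, orbital CFSE = -2.4Δₒ = -20832 cm⁻¹; plus 2 excess pairs × P = +49590 cm⁻¹; total 28758 cm⁻¹.
E(LS) − E(HS) = 28758 − (-3472) = 32230 cm⁻¹.

32230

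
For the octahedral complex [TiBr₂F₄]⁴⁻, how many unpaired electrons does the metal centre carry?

Ligand charges: 2×(-1) from Br⁻ and 4×(-1) from F⁻ sum to -6; with overall charge -4, Ti is +2.
Ti²⁺: group 4, so d-count = 4 − 2 = 2.
Configuration: t₂g² eg⁰, giving 2 unpaired electrons.

2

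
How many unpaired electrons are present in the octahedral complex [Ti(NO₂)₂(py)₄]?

2

Ligand charges: 2×(-1) from NO₂⁻ and 4×(+0) from py sum to -2; with overall charge +0, Ti is +2.
Ti²⁺: group 4, so d-count = 4 − 2 = 2.
Configuration: t2g^2 e_g^0, giving 2 unpaired electrons.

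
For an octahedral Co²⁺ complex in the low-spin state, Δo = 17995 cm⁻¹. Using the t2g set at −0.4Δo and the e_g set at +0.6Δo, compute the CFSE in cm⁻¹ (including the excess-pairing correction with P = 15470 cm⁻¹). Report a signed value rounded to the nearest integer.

Co²⁺: group 9, so d-count = 9 − 2 = 7.
Electron filling gives t2g^6 e_g^1.
Orbital CFSE = 6(-0.4) + 1(0.6) = -1.8Δo = -1.8 × 17995 = -32391 cm⁻¹.
Pairing penalty: 3 pairs vs 2 in the high-spin reference → 1 extra × P = 15470 cm⁻¹.
Overall CFSE = -32391 + 15470 = -16921 cm⁻¹.

-16921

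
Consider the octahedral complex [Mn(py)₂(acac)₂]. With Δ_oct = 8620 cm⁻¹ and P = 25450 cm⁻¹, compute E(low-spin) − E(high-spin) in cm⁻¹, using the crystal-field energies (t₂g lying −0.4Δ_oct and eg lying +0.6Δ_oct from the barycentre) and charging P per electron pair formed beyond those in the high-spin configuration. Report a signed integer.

Ligand charges: 2×(+0) from py and 2×(-1) from acac⁻ sum to -2; with overall charge +0, Mn is +2.
Mn is in group 7, so Mn²⁺ is d⁵ (7 − 2 = 5).
High-spin: t₂g³ eg², CFSE = 0.0Δ_oct = 0 cm⁻¹.
Low-spin: t₂g⁵ eg⁰, orbital CFSE = -2.0Δ_oct = -17240 cm⁻¹; plus 2 excess pairs × P = +50900 cm⁻¹; total 33660 cm⁻¹.
Thus E(LS) − E(HS) = 33660 cm⁻¹.

33660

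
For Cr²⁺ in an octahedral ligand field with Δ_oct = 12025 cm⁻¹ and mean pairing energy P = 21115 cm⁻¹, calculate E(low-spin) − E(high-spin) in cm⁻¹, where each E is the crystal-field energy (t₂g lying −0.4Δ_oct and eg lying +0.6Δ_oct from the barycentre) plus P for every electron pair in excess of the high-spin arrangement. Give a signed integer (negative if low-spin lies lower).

9090

Cr²⁺: group 6, so d-count = 6 − 2 = 4.
In the high-spin limit (t₂g³ eg¹) the orbital term is -0.6Δ_oct = -7215 cm⁻¹, with no excess pairing.
Low-spin: t₂g⁴ eg⁰, orbital CFSE = -1.6Δ_oct = -19240 cm⁻¹; plus 1 excess pair × P = +21115 cm⁻¹; total 1875 cm⁻¹.
E(LS) − E(HS) = 1875 − (-7215) = 9090 cm⁻¹.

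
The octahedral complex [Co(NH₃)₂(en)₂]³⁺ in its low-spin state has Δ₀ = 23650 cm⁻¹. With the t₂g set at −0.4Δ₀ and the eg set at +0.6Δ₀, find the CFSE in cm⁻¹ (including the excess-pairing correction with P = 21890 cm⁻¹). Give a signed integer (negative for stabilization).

-12980

Ligand charges: 2×(+0) from NH₃ and 2×(+0) from en sum to +0; with overall charge +3, Co is +3.
Co³⁺: group 9, so d-count = 9 − 3 = 6.
Electron filling gives t₂g⁶ eg⁰.
The orbital stabilization is -2.4Δ₀ = -2.4 × 23650 = -56760 cm⁻¹.
Pairing penalty: 3 pairs vs 1 in the high-spin reference → 2 extra × P = 43780 cm⁻¹.
Combining: -56760 + 43780 = -12980 cm⁻¹.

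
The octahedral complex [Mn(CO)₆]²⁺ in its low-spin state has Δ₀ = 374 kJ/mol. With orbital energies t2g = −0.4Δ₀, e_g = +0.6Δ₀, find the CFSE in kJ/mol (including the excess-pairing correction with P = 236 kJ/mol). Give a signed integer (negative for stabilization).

CO is neutral, so the +2 overall charge sits on Mn: oxidation state +2.
Group 7 minus oxidation state +2 gives a d⁵ configuration for Mn²⁺.
The d⁵ electrons fill as t2g^5 e_g^0.
The orbital stabilization is -2.0Δ₀ = -2.0 × 374 = -748 kJ/mol.
Relative to high-spin t2g^3 e_g^2 (0 paired), the low-spin configuration has 2 additional pairs, contributing +2 × 236 = +472 kJ/mol.
Overall CFSE = -748 + 472 = -276 kJ/mol.

-276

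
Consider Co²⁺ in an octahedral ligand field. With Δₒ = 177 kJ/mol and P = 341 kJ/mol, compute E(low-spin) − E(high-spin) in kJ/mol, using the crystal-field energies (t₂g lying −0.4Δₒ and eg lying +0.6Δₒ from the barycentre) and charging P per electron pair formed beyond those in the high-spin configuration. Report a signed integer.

164

Co²⁺: group 9, so d-count = 9 − 2 = 7.
High-spin: t₂g⁵ eg², CFSE = -0.8Δₒ = -142 kJ/mol.
For low-spin the configuration is t₂g⁶ eg¹: orbital energy -1.8 × 177 = -319 kJ/mol, and 1 additional pair relative to high-spin adds 341 kJ/mol, giving 22 kJ/mol.
The difference is 22 − (-142) = 164 kJ/mol, so high-spin lies lower.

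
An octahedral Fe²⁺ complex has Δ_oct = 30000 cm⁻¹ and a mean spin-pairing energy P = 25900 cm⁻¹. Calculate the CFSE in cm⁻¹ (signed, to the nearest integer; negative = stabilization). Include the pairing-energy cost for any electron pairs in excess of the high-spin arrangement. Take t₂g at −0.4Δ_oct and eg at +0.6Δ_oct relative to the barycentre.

-20200

Fe sits in group 8; removing 2 electrons leaves Fe²⁺ with 8 − 2 = 6 d electrons.
Here Δ_oct > P (30000 > 25900), so the low-spin state is favoured.
Filling d⁶ accordingly: t₂g⁶ eg⁰.
Orbital CFSE = -2.4Δ_oct = -2.4 × 30000 = -72000 cm⁻¹.
Excess pairs vs high-spin: 3 − 1 = 2; pairing cost = +51800 cm⁻¹.
Net CFSE = -72000 + 51800 = -20200 cm⁻¹.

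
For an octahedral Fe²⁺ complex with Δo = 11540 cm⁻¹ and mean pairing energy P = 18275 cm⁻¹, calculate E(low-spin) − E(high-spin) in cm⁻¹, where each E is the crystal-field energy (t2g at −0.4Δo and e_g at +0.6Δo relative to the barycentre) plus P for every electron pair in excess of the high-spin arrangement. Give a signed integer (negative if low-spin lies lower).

13470

Group 8 minus oxidation state +2 gives a d⁶ configuration for Fe²⁺.
In the high-spin limit (t2g^4 e_g^2) the orbital term is -0.4Δo = -4616 cm⁻¹, with no excess pairing.
Low-spin t2g^6 e_g^0 gives -2.4Δo = -27696 cm⁻¹, but forming 2 extra pairs costs 2P = 36550 cm⁻¹, so E(LS) = -27696 + 36550 = 8854 cm⁻¹.
Thus E(LS) − E(HS) = 13470 cm⁻¹.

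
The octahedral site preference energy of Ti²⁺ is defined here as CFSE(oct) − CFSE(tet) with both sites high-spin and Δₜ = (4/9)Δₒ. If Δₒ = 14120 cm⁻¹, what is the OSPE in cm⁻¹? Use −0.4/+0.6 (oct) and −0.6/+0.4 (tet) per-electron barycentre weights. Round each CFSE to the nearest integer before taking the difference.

-3765

Group 4 minus oxidation state +2 gives a d² configuration for Ti²⁺.
Octahedral (high-spin): t2g^2 e_g^0, CFSE = 2(−0.4) + 0(+0.6) = -0.8Δₒ = -0.8 × 14120 = -11296 cm⁻¹.
Tetrahedral: e^2 t2^0, CFSE = 2(−0.6) + 0(+0.4) = -1.2Δₜ = -1.2 × (4/9) × 14120 = -7531 cm⁻¹.
OSPE = -11296 − (-7531) = -3765 cm⁻¹.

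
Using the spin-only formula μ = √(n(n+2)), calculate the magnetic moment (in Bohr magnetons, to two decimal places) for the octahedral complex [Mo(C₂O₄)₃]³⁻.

3.87 Bohr magnetons

Each C₂O₄²⁻ contributes -2; 3 × (-2) = -6. With overall charge -3, Mo is in the +3 oxidation state.
Mo³⁺: group 6, so d-count = 6 − 3 = 3.
For octahedral d³ the high- and low-spin configurations coincide.
Configuration: t2g^3 e_g^0 → 3 unpaired electrons.
μ(spin-only) = √[3(3+2)] = √15 ≈ 3.87 Bohr magnetons.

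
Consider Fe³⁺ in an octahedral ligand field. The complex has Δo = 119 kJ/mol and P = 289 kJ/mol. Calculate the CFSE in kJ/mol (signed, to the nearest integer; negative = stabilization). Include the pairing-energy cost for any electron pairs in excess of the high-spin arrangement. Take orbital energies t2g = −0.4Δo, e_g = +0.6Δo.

0

Fe sits in group 8; removing 3 electrons leaves Fe³⁺ with 8 − 3 = 5 d electrons.
With Δo < P the complex is high-spin.
Filling d⁵ accordingly: t2g^3 e_g^2.
Orbital CFSE = 0.0Δo = 0.0 × 119 = 0 kJ/mol.
High-spin has no excess pairs, so no pairing correction applies.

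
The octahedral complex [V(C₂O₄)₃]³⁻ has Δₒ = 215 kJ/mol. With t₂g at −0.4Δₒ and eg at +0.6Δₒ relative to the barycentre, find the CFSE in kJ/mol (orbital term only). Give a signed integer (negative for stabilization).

Each C₂O₄²⁻ contributes -2; 3 × (-2) = -6. With overall charge -3, V is in the +3 oxidation state.
V sits in group 5; removing 3 electrons leaves V³⁺ with 5 − 3 = 2 d electrons.
Electron filling gives t₂g² eg⁰.
Orbital CFSE = 2(-0.4) + 0(0.6) = -0.8Δₒ = -0.8 × 215 = -172 kJ/mol.

-172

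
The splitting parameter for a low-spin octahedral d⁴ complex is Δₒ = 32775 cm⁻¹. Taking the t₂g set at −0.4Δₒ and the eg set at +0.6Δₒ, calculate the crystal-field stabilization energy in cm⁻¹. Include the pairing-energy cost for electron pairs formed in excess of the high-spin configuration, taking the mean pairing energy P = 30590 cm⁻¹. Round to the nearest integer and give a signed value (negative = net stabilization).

-21850

The d⁴ electrons fill as t₂g⁴ eg⁰.
Orbital CFSE = 4(-0.4) + 0(0.6) = -1.6Δₒ = -1.6 × 32775 = -52440 cm⁻¹.
High-spin d⁴ would be t₂g³ eg¹ with 0 pairs; low-spin has 1, so 1 excess pair costs +1P = +30590 cm⁻¹.
Net CFSE = -52440 + 30590 = -21850 cm⁻¹.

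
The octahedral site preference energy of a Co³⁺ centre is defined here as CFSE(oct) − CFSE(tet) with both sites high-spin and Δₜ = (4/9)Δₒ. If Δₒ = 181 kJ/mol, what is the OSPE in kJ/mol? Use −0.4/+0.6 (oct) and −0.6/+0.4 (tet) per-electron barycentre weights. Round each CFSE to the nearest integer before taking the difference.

-24

Co sits in group 9; removing 3 electrons leaves Co³⁺ with 9 − 3 = 6 d electrons.
Octahedral (high-spin): t₂g⁴ eg², CFSE = 4(−0.4) + 2(+0.6) = -0.4Δₒ = -0.4 × 181 = -72 kJ/mol.
Tetrahedral: e³ t₂³, CFSE = 3(−0.6) + 3(+0.4) = -0.6Δₜ = -0.6 × (4/9) × 181 = -48 kJ/mol.
Subtracting, OSPE = -72 − (-48) = -24 kJ/mol.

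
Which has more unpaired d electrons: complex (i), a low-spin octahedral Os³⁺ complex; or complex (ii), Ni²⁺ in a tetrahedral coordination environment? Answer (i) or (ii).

(ii)

(i): Group 8 minus oxidation state +3 gives a d⁵ configuration for Os³⁺; t2g^5 e_g^0 → 1 unpaired.
(ii): Ni is in group 10, so Ni²⁺ is d⁸ (10 − 2 = 8); Tetrahedral splitting is small, so the complex is high-spin; e^4 t2^4 → 2 unpaired.
So (ii) has more unpaired electrons.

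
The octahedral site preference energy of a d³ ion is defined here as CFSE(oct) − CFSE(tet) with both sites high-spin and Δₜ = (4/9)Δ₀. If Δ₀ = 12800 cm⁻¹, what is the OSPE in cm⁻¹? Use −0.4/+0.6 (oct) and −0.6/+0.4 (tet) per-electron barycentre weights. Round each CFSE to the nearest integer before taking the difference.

-10809

In an octahedral site d³ (HS) is t₂g³ eg⁰, giving CFSE(oct) = -1.2Δ₀ = -15360 cm⁻¹.
Tetrahedral: e² t₂¹, CFSE = 2(−0.6) + 1(+0.4) = -0.8Δₜ = -0.8 × (4/9) × 12800 = -4551 cm⁻¹.
Subtracting, OSPE = -15360 − (-4551) = -10809 cm⁻¹.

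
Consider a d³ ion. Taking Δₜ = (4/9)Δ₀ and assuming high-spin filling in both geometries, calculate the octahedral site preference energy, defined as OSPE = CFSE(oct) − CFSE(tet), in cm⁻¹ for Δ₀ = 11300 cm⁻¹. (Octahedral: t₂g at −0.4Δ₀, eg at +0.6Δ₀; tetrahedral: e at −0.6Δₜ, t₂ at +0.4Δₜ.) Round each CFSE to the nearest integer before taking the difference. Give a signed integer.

-9542

Octahedral (high-spin): t₂g³ eg⁰, CFSE = 3(−0.4) + 0(+0.6) = -1.2Δ₀ = -1.2 × 11300 = -13560 cm⁻¹.
Tetrahedral: e² t₂¹, CFSE = 2(−0.6) + 1(+0.4) = -0.8Δₜ = -0.8 × (4/9) × 11300 = -4018 cm⁻¹.
OSPE = CFSE(oct) − CFSE(tet) = -13560 − (-4018) = -9542 cm⁻¹.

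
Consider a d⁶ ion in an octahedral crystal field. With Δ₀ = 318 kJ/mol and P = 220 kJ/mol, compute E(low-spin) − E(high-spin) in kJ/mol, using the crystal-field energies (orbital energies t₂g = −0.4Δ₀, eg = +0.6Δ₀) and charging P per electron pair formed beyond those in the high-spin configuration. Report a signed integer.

-196

High-spin: t₂g⁴ eg², CFSE = -0.4Δ₀ = -127 kJ/mol.
Low-spin t₂g⁶ eg⁰ gives -2.4Δ₀ = -763 kJ/mol, but forming 2 extra pairs costs 2P = 440 kJ/mol, so E(LS) = -763 + 440 = -323 kJ/mol.
Thus E(LS) − E(HS) = -196 kJ/mol.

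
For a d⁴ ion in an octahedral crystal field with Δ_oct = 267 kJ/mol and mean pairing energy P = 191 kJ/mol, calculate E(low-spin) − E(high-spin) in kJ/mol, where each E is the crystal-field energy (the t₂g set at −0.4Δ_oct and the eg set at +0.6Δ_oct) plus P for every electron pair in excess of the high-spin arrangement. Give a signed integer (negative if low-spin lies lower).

High-spin: t₂g³ eg¹, CFSE = -0.6Δ_oct = -160 kJ/mol.
For low-spin the configuration is t₂g⁴ eg⁰: orbital energy -1.6 × 267 = -427 kJ/mol, and 1 additional pair relative to high-spin adds 191 kJ/mol, giving -236 kJ/mol.
The difference is -236 − (-160) = -76 kJ/mol, so low-spin lies lower.

-76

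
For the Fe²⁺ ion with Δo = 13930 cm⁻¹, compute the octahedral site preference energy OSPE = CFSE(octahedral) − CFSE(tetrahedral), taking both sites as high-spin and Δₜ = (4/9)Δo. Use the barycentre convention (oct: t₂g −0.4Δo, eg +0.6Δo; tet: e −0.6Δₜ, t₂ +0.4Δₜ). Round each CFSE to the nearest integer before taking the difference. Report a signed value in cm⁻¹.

-1857

Fe sits in group 8; removing 2 electrons leaves Fe²⁺ with 8 − 2 = 6 d electrons.
Octahedral (high-spin): t₂g⁴ eg², CFSE = 4(−0.4) + 2(+0.6) = -0.4Δo = -0.4 × 13930 = -5572 cm⁻¹.
In a tetrahedral site the filling is e³ t₂³: CFSE(tet) = -0.6Δₜ = -0.6 × (4/9)(13930) = -3715 cm⁻¹.
Subtracting, OSPE = -5572 − (-3715) = -1857 cm⁻¹.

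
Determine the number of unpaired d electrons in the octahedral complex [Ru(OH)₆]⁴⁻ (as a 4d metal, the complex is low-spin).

Each OH⁻ contributes -1; 6 × (-1) = -6. With overall charge -4, Ru is in the +2 oxidation state.
Ru is in group 8, so Ru²⁺ is d⁶ (8 − 2 = 6).
Configuration: t2g^6 e_g^0, giving 0 unpaired electrons.

0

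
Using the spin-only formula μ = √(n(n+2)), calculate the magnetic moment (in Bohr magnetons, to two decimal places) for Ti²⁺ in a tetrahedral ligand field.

2.83 Bohr magnetons

Group 4 minus oxidation state +2 gives a d² configuration for Ti²⁺.
With tetrahedral geometry the complex is necessarily high-spin.
Configuration: e² t₂⁰ → 2 unpaired electrons.
μ(spin-only) = √[2(2+2)] = √8 ≈ 2.83 Bohr magnetons.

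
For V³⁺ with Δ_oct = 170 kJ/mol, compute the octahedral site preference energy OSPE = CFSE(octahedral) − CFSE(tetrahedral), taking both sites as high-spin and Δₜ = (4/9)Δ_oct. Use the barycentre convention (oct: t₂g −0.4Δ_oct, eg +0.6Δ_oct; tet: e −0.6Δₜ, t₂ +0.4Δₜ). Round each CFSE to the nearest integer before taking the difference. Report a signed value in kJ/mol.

-45

Group 5 minus oxidation state +3 gives a d² configuration for V³⁺.
In an octahedral site d² (HS) is t2g^2 e_g^0, giving CFSE(oct) = -0.8Δ_oct = -136 kJ/mol.
Tetrahedral e^2 t2^0 gives -1.2Δₜ = -1.2 × (4/9) × 170 = -91 kJ/mol.
OSPE = CFSE(oct) − CFSE(tet) = -136 − (-91) = -45 kJ/mol.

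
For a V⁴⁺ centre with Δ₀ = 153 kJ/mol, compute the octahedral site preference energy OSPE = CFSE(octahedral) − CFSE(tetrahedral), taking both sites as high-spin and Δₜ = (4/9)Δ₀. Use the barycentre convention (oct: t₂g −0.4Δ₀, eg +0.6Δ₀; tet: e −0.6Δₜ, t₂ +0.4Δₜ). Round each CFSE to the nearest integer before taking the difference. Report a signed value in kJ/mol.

V⁴⁺: group 5, so d-count = 5 − 4 = 1.
Octahedral high-spin t2g^1 e_g^0: CFSE = -0.4 × 153 = -61 kJ/mol.
In a tetrahedral site the filling is e^1 t2^0: CFSE(tet) = -0.6Δₜ = -0.6 × (4/9)(153) = -41 kJ/mol.
OSPE = -61 − (-41) = -20 kJ/mol.

-20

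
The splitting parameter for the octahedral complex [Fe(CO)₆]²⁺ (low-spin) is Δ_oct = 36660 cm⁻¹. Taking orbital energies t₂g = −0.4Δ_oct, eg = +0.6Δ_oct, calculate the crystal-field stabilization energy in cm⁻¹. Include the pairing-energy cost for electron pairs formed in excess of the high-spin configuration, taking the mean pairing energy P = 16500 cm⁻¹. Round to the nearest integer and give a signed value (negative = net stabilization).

CO is neutral, so the +2 overall charge sits on Fe: oxidation state +2.
Group 8 minus oxidation state +2 gives a d⁶ configuration for Fe²⁺.
Electron filling gives t₂g⁶ eg⁰.
Orbital CFSE = 6(-0.4) + 0(0.6) = -2.4Δ_oct = -2.4 × 36660 = -87984 cm⁻¹.
Pairing penalty: 3 pairs vs 1 in the high-spin reference → 2 extra × P = 33000 cm⁻¹.
Net CFSE = -87984 + 33000 = -54984 cm⁻¹.

-54984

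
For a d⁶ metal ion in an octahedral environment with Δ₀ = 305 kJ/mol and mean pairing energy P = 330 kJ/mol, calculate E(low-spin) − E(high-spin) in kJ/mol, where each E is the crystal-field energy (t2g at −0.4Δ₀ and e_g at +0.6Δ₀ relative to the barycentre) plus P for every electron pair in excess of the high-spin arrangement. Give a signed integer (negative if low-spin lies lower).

High-spin d⁶ fills as t2g^4 e_g^2 with CFSE 4(−0.4) + 2(+0.6) = -0.4Δ₀ = -122 kJ/mol.
Low-spin: t2g^6 e_g^0, orbital CFSE = -2.4Δ₀ = -732 kJ/mol; plus 2 excess pairs × P = +660 kJ/mol; total -72 kJ/mol.
The difference is -72 − (-122) = 50 kJ/mol, so high-spin lies lower.

50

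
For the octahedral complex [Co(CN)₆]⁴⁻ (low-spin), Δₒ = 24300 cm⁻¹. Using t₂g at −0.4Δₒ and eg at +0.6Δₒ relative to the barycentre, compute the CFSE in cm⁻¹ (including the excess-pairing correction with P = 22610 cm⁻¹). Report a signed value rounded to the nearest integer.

Each CN⁻ contributes -1; 6 × (-1) = -6. With overall charge -4, Co is in the +2 oxidation state.
Co sits in group 9; removing 2 electrons leaves Co²⁺ with 9 − 2 = 7 d electrons.
Configuration: t₂g⁶ eg¹.
The orbital stabilization is -1.8Δₒ = -1.8 × 24300 = -43740 cm⁻¹.
Relative to high-spin t₂g⁵ eg² (2 paired), the low-spin configuration has 1 additional pair, contributing +1 × 22610 = +22610 cm⁻¹.
Overall CFSE = -43740 + 22610 = -21130 cm⁻¹.

-21130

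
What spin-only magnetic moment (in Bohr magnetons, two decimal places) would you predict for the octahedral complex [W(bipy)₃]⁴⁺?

bipy is neutral, so the +4 overall charge sits on W: oxidation state +4.
W sits in group 6; removing 4 electrons leaves W⁴⁺ with 6 − 4 = 2 d electrons.
For octahedral d² the high- and low-spin configurations coincide.
Configuration: t₂g² eg⁰ → 2 unpaired electrons.
μ(spin-only) = √[2(2+2)] = √8 ≈ 2.83 Bohr magnetons.

2.83 Bohr magnetons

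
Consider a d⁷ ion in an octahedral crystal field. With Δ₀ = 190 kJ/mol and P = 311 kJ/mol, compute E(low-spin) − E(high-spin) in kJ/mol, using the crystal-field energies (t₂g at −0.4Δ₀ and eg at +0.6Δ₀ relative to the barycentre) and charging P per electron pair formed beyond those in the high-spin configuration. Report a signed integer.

121

In the high-spin limit (t₂g⁵ eg²) the orbital term is -0.8Δ₀ = -152 kJ/mol, with no excess pairing.
Low-spin t₂g⁶ eg¹ gives -1.8Δ₀ = -342 kJ/mol, but forming 1 extra pair costs 1P = 311 kJ/mol, so E(LS) = -342 + 311 = -31 kJ/mol.
E(LS) − E(HS) = -31 − (-152) = 121 kJ/mol.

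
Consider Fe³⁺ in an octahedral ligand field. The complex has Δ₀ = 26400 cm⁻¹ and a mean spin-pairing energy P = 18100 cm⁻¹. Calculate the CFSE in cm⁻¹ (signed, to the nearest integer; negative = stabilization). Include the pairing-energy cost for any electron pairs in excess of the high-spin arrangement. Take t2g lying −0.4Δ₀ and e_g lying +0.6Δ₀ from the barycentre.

-16600

Group 8 minus oxidation state +3 gives a d⁵ configuration for Fe³⁺.
Δ₀ > P, so pairing is preferred: the ground state is low-spin.
That gives t2g^5 e_g^0.
Orbital CFSE = -2.0Δ₀ = -2.0 × 26400 = -52800 cm⁻¹.
Excess pairs vs high-spin: 2 − 0 = 2; pairing cost = +36200 cm⁻¹.
Net CFSE = -52800 + 36200 = -16600 cm⁻¹.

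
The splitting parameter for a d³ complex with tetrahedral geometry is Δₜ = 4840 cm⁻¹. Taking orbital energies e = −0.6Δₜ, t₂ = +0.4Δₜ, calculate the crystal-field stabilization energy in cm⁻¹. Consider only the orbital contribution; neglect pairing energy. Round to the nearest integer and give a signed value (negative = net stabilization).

-3872

Tetrahedral splitting is small, so the complex is high-spin.
Configuration: e² t₂¹.
Orbital CFSE = 2(-0.6) + 1(0.4) = -0.8Δₜ = -0.8 × 4840 = -3872 cm⁻¹.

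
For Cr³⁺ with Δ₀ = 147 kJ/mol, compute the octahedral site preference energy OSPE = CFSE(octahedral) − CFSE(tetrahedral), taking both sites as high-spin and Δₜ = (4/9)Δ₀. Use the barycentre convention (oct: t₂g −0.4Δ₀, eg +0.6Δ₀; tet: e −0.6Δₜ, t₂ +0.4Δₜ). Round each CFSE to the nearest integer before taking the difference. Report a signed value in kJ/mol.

Cr³⁺: group 6, so d-count = 6 − 3 = 3.
In an octahedral site d³ (HS) is t2g^3 e_g^0, giving CFSE(oct) = -1.2Δ₀ = -176 kJ/mol.
In a tetrahedral site the filling is e^2 t2^1: CFSE(tet) = -0.8Δₜ = -0.8 × (4/9)(147) = -52 kJ/mol.
Subtracting, OSPE = -176 − (-52) = -124 kJ/mol.

-124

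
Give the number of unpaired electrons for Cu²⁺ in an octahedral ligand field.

Cu sits in group 11; removing 2 electrons leaves Cu²⁺ with 11 − 2 = 9 d electrons.
Configuration: t₂g⁶ eg³, giving 1 unpaired electron.

1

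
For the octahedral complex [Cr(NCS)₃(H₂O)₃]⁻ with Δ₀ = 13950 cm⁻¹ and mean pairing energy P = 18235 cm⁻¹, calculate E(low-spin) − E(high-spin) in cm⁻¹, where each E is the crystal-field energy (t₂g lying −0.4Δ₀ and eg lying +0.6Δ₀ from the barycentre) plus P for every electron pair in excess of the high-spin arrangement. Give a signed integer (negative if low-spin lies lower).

4285

Ligand charges: 3×(-1) from NCS⁻ and 3×(+0) from H₂O sum to -3; with overall charge -1, Cr is +2.
Cr is in group 6, so Cr²⁺ is d⁴ (6 − 2 = 4).
High-spin: t₂g³ eg¹, CFSE = -0.6Δ₀ = -8370 cm⁻¹.
Low-spin: t₂g⁴ eg⁰, orbital CFSE = -1.6Δ₀ = -22320 cm⁻¹; plus 1 excess pair × P = +18235 cm⁻¹; total -4085 cm⁻¹.
E(LS) − E(HS) = -4085 − (-8370) = 4285 cm⁻¹.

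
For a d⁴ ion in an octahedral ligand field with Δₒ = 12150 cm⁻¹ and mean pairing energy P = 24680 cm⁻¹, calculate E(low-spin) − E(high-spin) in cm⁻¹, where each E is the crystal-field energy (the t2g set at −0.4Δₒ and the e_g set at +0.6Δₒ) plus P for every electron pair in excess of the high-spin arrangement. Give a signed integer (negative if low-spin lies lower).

High-spin d⁴ fills as t2g^3 e_g^1 with CFSE 3(−0.4) + 1(+0.6) = -0.6Δₒ = -7290 cm⁻¹.
Low-spin: t2g^4 e_g^0, orbital CFSE = -1.6Δₒ = -19440 cm⁻¹; plus 1 excess pair × P = +24680 cm⁻¹; total 5240 cm⁻¹.
The difference is 5240 − (-7290) = 12530 cm⁻¹, so high-spin lies lower.

12530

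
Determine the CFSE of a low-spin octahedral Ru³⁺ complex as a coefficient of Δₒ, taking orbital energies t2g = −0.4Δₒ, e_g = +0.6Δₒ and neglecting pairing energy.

Ru³⁺: group 8, so d-count = 8 − 3 = 5.
Configuration: t2g^5 e_g^0.
CFSE = 5(-0.4Δₒ) + 0(0.6Δₒ) = -2.0Δₒ + 0.0Δₒ = -2.0Δₒ.

-2.0 Δₒ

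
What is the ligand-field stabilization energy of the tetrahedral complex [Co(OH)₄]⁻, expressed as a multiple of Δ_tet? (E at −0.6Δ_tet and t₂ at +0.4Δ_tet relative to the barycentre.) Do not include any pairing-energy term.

-0.6 Δ_tet

Each OH⁻ contributes -1; 4 × (-1) = -4. With overall charge -1, Co is in the +3 oxidation state.
Co sits in group 9; removing 3 electrons leaves Co³⁺ with 9 − 3 = 6 d electrons.
Tetrahedral splitting is small, so the complex is high-spin.
Configuration: e³ t₂³.
CFSE = 3(-0.6Δ_tet) + 3(0.4Δ_tet) = -1.8Δ_tet + 1.2Δ_tet = -0.6Δ_tet.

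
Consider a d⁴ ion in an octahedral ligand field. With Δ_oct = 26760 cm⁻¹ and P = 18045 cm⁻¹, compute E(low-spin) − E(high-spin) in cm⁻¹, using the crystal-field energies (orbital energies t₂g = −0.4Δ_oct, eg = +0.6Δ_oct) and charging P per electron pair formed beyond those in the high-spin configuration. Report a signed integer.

-8715

High-spin d⁴ fills as t₂g³ eg¹ with CFSE 3(−0.4) + 1(+0.6) = -0.6Δ_oct = -16056 cm⁻¹.
Low-spin t₂g⁴ eg⁰ gives -1.6Δ_oct = -42816 cm⁻¹, but forming 1 extra pair costs 1P = 18045 cm⁻¹, so E(LS) = -42816 + 18045 = -24771 cm⁻¹.
The difference is -24771 − (-16056) = -8715 cm⁻¹, so low-spin lies lower.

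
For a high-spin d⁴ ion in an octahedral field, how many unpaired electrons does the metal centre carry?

Configuration: t₂g³ eg¹, giving 4 unpaired electrons.

4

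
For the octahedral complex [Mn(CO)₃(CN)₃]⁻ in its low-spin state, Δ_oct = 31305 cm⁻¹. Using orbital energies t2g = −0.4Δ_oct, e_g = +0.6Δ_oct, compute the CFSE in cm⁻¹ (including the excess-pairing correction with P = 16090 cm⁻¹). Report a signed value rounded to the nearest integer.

-30430

Ligand charges: 3×(+0) from CO and 3×(-1) from CN⁻ sum to -3; with overall charge -1, Mn is +2.
Mn sits in group 7; removing 2 electrons leaves Mn²⁺ with 7 − 2 = 5 d electrons.
Configuration: t2g^5 e_g^0.
The orbital stabilization is -2.0Δ_oct = -2.0 × 31305 = -62610 cm⁻¹.
Relative to high-spin t2g^3 e_g^2 (0 paired), the low-spin configuration has 2 additional pairs, contributing +2 × 16090 = +32180 cm⁻¹.
Combining: -62610 + 32180 = -30430 cm⁻¹.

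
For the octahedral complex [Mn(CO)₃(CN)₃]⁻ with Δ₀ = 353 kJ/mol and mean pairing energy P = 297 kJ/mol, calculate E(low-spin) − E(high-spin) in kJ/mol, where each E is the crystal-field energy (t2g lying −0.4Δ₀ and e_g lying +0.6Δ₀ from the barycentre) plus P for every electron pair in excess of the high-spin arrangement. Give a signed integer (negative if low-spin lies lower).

-112

Ligand charges: 3×(+0) from CO and 3×(-1) from CN⁻ sum to -3; with overall charge -1, Mn is +2.
Mn sits in group 7; removing 2 electrons leaves Mn²⁺ with 7 − 2 = 5 d electrons.
In the high-spin limit (t2g^3 e_g^2) the orbital term is 0.0Δ₀ = 0 kJ/mol, with no excess pairing.
For low-spin the configuration is t2g^5 e_g^0: orbital energy -2.0 × 353 = -706 kJ/mol, and 2 additional pairs relative to high-spin add 594 kJ/mol, giving -112 kJ/mol.
The difference is -112 − (0) = -112 kJ/mol, so low-spin lies lower.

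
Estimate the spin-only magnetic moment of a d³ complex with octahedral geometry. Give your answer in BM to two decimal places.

Configuration: t₂g³ eg⁰ → 3 unpaired electrons.
μ(spin-only) = √[3(3+2)] = √15 ≈ 3.87 BM.

3.87 BM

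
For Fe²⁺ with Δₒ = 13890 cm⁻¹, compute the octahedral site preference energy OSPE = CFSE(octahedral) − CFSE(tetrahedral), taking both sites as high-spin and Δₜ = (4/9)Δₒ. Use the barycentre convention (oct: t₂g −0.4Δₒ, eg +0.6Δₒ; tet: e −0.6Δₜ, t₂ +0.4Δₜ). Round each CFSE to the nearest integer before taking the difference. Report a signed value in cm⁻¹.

Fe is in group 8, so Fe²⁺ is d⁶ (8 − 2 = 6).
Octahedral (high-spin): t₂g⁴ eg², CFSE = 4(−0.4) + 2(+0.6) = -0.4Δₒ = -0.4 × 13890 = -5556 cm⁻¹.
Tetrahedral e³ t₂³ gives -0.6Δₜ = -0.6 × (4/9) × 13890 = -3704 cm⁻¹.
OSPE = -5556 − (-3704) = -1852 cm⁻¹.

-1852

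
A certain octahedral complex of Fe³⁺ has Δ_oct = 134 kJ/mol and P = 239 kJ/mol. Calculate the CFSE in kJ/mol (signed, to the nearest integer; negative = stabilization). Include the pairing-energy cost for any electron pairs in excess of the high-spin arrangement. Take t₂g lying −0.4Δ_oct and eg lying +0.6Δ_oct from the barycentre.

Fe sits in group 8; removing 3 electrons leaves Fe³⁺ with 8 − 3 = 5 d electrons.
Since Δ_oct = 134 kJ/mol < P = 239 kJ/mol, the complex adopts the high-spin configuration.
Configuration: t₂g³ eg².
Orbital CFSE = 0.0Δ_oct = 0.0 × 134 = 0 kJ/mol.
High-spin has no excess pairs, so no pairing correction applies.

0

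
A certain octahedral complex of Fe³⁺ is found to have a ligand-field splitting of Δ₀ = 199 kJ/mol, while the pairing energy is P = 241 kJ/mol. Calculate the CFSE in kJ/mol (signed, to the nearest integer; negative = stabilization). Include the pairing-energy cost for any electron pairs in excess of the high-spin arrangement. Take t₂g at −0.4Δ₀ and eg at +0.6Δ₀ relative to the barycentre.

Fe is in group 8, so Fe³⁺ is d⁵ (8 − 3 = 5).
Here Δ₀ < P (199 < 241), so the high-spin state is favoured.
That gives t₂g³ eg².
Orbital CFSE = 0.0Δ₀ = 0.0 × 199 = 0 kJ/mol.
High-spin has no excess pairs, so no pairing correction applies.

0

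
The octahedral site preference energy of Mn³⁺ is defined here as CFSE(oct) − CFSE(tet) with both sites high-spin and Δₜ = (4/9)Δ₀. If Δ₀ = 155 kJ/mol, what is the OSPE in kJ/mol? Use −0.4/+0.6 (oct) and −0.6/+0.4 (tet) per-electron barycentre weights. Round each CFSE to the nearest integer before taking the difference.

-65

Mn sits in group 7; removing 3 electrons leaves Mn³⁺ with 7 − 3 = 4 d electrons.
In an octahedral site d⁴ (HS) is t₂g³ eg¹, giving CFSE(oct) = -0.6Δ₀ = -93 kJ/mol.
Tetrahedral e² t₂² gives -0.4Δₜ = -0.4 × (4/9) × 155 = -28 kJ/mol.
Subtracting, OSPE = -93 − (-28) = -65 kJ/mol.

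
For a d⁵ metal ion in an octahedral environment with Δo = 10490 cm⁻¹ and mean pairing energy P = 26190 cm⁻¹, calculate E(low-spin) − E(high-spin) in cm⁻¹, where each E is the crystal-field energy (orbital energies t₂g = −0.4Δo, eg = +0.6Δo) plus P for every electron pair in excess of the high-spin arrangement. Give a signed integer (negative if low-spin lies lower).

31400

High-spin: t₂g³ eg², CFSE = 0.0Δo = 0 cm⁻¹.
Low-spin: t₂g⁵ eg⁰, orbital CFSE = -2.0Δo = -20980 cm⁻¹; plus 2 excess pairs × P = +52380 cm⁻¹; total 31400 cm⁻¹.
The difference is 31400 − (0) = 31400 cm⁻¹, so high-spin lies lower.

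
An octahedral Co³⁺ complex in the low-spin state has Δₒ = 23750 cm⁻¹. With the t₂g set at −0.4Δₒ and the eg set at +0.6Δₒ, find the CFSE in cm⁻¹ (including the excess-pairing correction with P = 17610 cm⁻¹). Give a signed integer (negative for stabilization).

Group 9 minus oxidation state +3 gives a d⁶ configuration for Co³⁺.
The d⁶ electrons fill as t₂g⁶ eg⁰.
The orbital stabilization is -2.4Δₒ = -2.4 × 23750 = -57000 cm⁻¹.
Pairing penalty: 3 pairs vs 1 in the high-spin reference → 2 extra × P = 35220 cm⁻¹.
Combining: -57000 + 35220 = -21780 cm⁻¹.

-21780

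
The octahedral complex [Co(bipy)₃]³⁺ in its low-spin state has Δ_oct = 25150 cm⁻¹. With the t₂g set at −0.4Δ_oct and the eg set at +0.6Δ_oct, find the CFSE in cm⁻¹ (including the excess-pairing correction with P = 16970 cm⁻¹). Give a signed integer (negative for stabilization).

bipy is neutral, so the +3 overall charge sits on Co: oxidation state +3.
Co³⁺: group 9, so d-count = 9 − 3 = 6.
The d⁶ electrons fill as t₂g⁶ eg⁰.
The orbital stabilization is -2.4Δ_oct = -2.4 × 25150 = -60360 cm⁻¹.
High-spin d⁶ would be t₂g⁴ eg² with 1 pair; low-spin has 3, so 2 excess pairs cost +2P = +33940 cm⁻¹.
Net CFSE = -60360 + 33940 = -26420 cm⁻¹.

-26420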